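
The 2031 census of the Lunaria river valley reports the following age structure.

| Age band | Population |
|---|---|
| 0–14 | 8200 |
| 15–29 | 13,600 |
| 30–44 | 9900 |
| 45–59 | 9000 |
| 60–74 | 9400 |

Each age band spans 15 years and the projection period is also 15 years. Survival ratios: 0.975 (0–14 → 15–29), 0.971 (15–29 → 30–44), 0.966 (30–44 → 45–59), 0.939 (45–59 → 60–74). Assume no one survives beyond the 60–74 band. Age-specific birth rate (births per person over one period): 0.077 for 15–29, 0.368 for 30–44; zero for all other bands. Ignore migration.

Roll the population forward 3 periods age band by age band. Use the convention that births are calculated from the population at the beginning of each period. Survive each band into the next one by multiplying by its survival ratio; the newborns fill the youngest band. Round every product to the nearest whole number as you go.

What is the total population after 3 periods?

32466

[period 1]
Births: 13600 × 0.077 = 1047, 9900 × 0.368 = 3643 → total 4690
15–29: 8200 × 0.975 = 7995
30–44: 13600 × 0.971 = 13206
45–59: 9900 × 0.966 = 9563
60–74: 9000 × 0.939 = 8451
Population now: 0–14=4690, 15–29=7995, 30–44=13206, 45–59=9563, 60–74=8451
[period 2]
Births: 7995 × 0.077 = 616, 13206 × 0.368 = 4860 → total 5476
15–29: 4690 × 0.975 = 4573
30–44: 7995 × 0.971 = 7763
45–59: 13206 × 0.966 = 12757
60–74: 9563 × 0.939 = 8980
Population now: 0–14=5476, 15–29=4573, 30–44=7763, 45–59=12757, 60–74=8980
[period 3]
Births: 4573 × 0.077 = 352, 7763 × 0.368 = 2857 → total 3209
15–29: 5476 × 0.975 = 5339
30–44: 4573 × 0.971 = 4440
45–59: 7763 × 0.966 = 7499
60–74: 12757 × 0.939 = 11979
Population now: 0–14=3209, 15–29=5339, 30–44=4440, 45–59=7499, 60–74=11979
Total after period 3: 3209 + 5339 + 4440 + 7499 + 11979 = 32466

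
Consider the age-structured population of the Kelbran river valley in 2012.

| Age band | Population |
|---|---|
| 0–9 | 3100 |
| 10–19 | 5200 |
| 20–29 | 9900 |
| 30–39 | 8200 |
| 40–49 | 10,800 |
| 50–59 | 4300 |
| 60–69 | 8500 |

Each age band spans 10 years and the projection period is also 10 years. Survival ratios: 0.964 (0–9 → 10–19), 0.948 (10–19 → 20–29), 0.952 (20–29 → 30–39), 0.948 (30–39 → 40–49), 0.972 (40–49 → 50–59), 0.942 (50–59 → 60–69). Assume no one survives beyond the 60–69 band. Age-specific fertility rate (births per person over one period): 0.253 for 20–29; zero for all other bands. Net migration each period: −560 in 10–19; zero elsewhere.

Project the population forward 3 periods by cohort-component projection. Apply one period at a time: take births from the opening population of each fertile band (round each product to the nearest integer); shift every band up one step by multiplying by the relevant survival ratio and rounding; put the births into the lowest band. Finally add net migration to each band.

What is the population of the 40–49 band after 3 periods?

4449

(Groups numbered youngest = 1 to oldest = 7.)
Period 1:
Births: 9900 * 0.253 = 2505
Group 2: 3100 * 0.964 = 2988
Group 3: 5200 * 0.948 = 4930
Group 4: 9900 * 0.952 = 9425
Group 5: 8200 * 0.948 = 7774
Group 6: 10800 * 0.972 = 10498
Group 7: 4300 * 0.942 = 4051
Net migration: Group 2 − 560 → 2428
End of period: [2505, 2428, 4930, 9425, 7774, 10498, 4051]
Period 2:
Births: 4930 * 0.253 = 1247
Group 2: 2505 * 0.964 = 2415
Group 3: 2428 * 0.948 = 2302
Group 4: 4930 * 0.952 = 4693
Group 5: 9425 * 0.948 = 8935
Group 6: 7774 * 0.972 = 7556
Group 7: 10498 * 0.942 = 9889
Net migration: Group 2 − 560 → 1855
End of period: [1247, 1855, 2302, 4693, 8935, 7556, 9889]
Period 3:
Births: 2302 * 0.253 = 582
Group 2: 1247 * 0.964 = 1202
Group 3: 1855 * 0.948 = 1759
Group 4: 2302 * 0.952 = 2192
Group 5: 4693 * 0.948 = 4449
Group 6: 8935 * 0.972 = 8685
Group 7: 7556 * 0.942 = 7118
Net migration: Group 2 − 560 → 642
End of period: [582, 642, 1759, 2192, 4449, 8685, 7118]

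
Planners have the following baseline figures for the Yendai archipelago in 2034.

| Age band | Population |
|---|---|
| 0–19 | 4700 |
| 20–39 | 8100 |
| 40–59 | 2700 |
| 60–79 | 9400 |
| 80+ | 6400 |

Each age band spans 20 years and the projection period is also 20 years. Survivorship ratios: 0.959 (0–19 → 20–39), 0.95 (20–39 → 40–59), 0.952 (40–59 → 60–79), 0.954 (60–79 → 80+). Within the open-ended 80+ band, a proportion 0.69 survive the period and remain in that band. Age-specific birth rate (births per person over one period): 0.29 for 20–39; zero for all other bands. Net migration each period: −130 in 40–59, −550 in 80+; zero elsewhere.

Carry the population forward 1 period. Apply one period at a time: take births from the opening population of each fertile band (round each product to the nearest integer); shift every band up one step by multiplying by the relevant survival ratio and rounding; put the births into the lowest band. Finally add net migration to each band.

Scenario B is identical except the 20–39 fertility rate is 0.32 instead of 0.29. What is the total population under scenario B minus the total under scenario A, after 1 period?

243

Let group 1 be 0–19 through group 5 = 80+.
Period 1:
Births: 8100 × 0.29 = 2349
Group 2: 4700 × 0.959 = 4507
Group 3: 8100 × 0.95 = 7695
Group 4: 2700 × 0.952 = 2570
Group 5: 9400 × 0.954 + 6400 × 0.69 = 8968 + 4416 = 13384
Net migration: Group 3 − 130 → 7565; Group 5 − 550 → 12834
End of period: [2349, 4507, 7565, 2570, 12834]
Scenario A total after 1 period: 29825
Scenario B projection —
Period 1:
Births: 8100 × 0.32 = 2592
Group 2: 4700 × 0.959 = 4507
Group 3: 8100 × 0.95 = 7695
Group 4: 2700 × 0.952 = 2570
Group 5: 9400 × 0.954 + 6400 × 0.69 = 8968 + 4416 = 13384
Net migration: Group 3 − 130 → 7565; Group 5 − 550 → 12834
End of period: [2592, 4507, 7565, 2570, 12834]
Scenario B total after 1 period: 30068
Difference B − A = 30068 − 29825 = 243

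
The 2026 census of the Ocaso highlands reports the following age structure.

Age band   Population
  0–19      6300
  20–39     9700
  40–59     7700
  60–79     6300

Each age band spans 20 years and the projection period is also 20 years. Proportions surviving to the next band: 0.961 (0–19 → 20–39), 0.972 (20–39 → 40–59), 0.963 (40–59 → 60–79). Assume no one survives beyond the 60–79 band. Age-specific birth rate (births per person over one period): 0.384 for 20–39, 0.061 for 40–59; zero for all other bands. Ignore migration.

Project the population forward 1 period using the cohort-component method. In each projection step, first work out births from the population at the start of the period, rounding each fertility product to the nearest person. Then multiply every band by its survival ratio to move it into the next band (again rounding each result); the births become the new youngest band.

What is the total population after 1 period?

27092

[period 1]
Births: 9700 × 0.384 = 3725  |  7700 × 0.061 = 470 ⇒ total 4195
20–39: 6300 × 0.961 = 6054
40–59: 9700 × 0.972 = 9428
60–79: 7700 × 0.963 = 7415
Population now: 0–19=4195, 20–39=6054, 40–59=9428, 60–79=7415
Total after period 1: 4195 + 6054 + 9428 + 7415 = 27092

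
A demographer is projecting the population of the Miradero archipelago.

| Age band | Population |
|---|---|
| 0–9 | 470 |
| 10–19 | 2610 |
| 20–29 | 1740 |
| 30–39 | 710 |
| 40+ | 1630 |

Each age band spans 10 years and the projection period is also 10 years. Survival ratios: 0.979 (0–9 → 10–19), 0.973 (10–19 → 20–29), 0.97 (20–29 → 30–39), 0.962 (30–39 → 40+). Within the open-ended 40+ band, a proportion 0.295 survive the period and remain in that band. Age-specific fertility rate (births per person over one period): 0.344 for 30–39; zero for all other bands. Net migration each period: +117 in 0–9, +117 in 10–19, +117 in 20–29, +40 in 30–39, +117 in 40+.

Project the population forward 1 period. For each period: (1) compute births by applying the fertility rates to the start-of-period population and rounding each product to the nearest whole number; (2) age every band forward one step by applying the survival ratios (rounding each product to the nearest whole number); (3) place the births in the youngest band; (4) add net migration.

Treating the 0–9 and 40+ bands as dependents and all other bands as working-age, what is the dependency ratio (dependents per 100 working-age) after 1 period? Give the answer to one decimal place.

33.1

Let band 1 be 0–9 through band 5 = 40+.
[period 1]
Births: 710 × 0.344 = 244
Band 2: 470 × 0.979 = 460
Band 3: 2610 × 0.973 = 2540
Band 4: 1740 × 0.97 = 1688
Band 5: 710 × 0.962 + 1630 × 0.295 = 683 + 481 = 1164
Net migration: Band 1 + 117 → 361; Band 2 + 117 → 577; Band 3 + 117 → 2657; Band 4 + 40 → 1728; Band 5 + 117 → 1281
Giving 361 / 577 / 2657 / 1728 / 1281.
Dependents (band 0–9 + band 40+) = 361 + 1281 = 1642; working-age = 4962; ratio = 1642/4962 × 100 = 33.1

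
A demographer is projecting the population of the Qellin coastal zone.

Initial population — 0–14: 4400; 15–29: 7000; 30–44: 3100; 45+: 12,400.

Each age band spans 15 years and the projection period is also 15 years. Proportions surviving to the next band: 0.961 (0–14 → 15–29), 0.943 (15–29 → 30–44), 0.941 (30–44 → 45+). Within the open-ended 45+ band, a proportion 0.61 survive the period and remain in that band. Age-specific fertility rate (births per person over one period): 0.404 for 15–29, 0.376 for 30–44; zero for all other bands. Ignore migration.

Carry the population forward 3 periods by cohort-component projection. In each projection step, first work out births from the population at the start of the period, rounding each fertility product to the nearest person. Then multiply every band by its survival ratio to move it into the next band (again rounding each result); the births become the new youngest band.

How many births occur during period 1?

Numbering the groups 1..4 from youngest to oldest:
After projecting period 1:
Births: 7000 * 0.404 = 2828 ; 3100 * 0.376 = 1166 — total 3994
Group 2: 4400 * 0.961 = 4228
Group 3: 7000 * 0.943 = 6601
Group 4: 3100 * 0.941 + 12400 * 0.61 = 2917 + 7564 = 10481
Population now: 0–14=3994, 15–29=4228, 30–44=6601, 45+=10481

3994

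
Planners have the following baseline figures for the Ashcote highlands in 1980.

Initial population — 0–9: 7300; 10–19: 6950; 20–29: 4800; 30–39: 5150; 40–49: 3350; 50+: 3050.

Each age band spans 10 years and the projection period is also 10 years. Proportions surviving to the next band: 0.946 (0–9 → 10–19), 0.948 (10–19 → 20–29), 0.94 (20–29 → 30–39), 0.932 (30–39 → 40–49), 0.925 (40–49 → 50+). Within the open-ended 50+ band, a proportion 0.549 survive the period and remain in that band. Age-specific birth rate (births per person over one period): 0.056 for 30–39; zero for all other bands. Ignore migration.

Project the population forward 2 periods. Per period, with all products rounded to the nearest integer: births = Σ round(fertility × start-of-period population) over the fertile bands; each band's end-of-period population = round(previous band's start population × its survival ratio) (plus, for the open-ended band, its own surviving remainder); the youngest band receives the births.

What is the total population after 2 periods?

[period 1]
Births: 5150 × 0.056 = 288
10–19: 7300 × 0.946 = 6906
20–29: 6950 × 0.948 = 6589
30–39: 4800 × 0.94 = 4512
40–49: 5150 × 0.932 = 4800
50+: 3350 × 0.925 + 3050 × 0.549 = 3099 + 1674 = 4773
Population now: 0–9=288, 10–19=6906, 20–29=6589, 30–39=4512, 40–49=4800, 50+=4773
[period 2]
Births: 4512 × 0.056 = 253
10–19: 288 × 0.946 = 272
20–29: 6906 × 0.948 = 6547
30–39: 6589 × 0.94 = 6194
40–49: 4512 × 0.932 = 4205
50+: 4800 × 0.925 + 4773 × 0.549 = 4440 + 2620 = 7060
Population now: 0–9=253, 10–19=272, 20–29=6547, 30–39=6194, 40–49=4205, 50+=7060
Total after period 2: 253 + 272 + 6547 + 6194 + 4205 + 7060 = 24531

24531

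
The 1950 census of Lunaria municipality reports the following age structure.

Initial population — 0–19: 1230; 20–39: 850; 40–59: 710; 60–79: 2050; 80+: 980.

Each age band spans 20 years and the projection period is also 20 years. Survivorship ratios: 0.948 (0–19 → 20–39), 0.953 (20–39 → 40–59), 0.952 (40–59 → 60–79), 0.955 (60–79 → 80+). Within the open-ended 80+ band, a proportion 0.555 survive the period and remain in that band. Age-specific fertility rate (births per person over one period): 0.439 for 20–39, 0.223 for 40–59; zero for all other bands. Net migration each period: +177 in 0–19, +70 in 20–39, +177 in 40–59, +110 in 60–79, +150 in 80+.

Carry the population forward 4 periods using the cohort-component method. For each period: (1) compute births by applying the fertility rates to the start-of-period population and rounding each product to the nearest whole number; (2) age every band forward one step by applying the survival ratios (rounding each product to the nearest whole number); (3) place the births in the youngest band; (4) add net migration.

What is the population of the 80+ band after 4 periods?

After projecting period 1:
Births: 850 * 0.439 = 373  |  710 * 0.223 = 158 → 531
20–39: 1230 * 0.948 = 1166
40–59: 850 * 0.953 = 810
60–79: 710 * 0.952 = 676
80+: 2050 * 0.955 + 980 * 0.555 = 1958 + 544 = 2502
Net migration: 0–19 + 177 → 708; 20–39 + 70 → 1236; 40–59 + 177 → 987; 60–79 + 110 → 786; 80+ + 150 → 2652
→ [708, 1236, 987, 786, 2652]
After projecting period 2:
Births: 1236 * 0.439 = 543  |  987 * 0.223 = 220 → 763
20–39: 708 * 0.948 = 671
40–59: 1236 * 0.953 = 1178
60–79: 987 * 0.952 = 940
80+: 786 * 0.955 + 2652 * 0.555 = 751 + 1472 = 2223
Net migration: 0–19 + 177 → 940; 20–39 + 70 → 741; 40–59 + 177 → 1355; 60–79 + 110 → 1050; 80+ + 150 → 2373
→ [940, 741, 1355, 1050, 2373]
After projecting period 3:
Births: 741 * 0.439 = 325  |  1355 * 0.223 = 302 → 627
20–39: 940 * 0.948 = 891
40–59: 741 * 0.953 = 706
60–79: 1355 * 0.952 = 1290
80+: 1050 * 0.955 + 2373 * 0.555 = 1003 + 1317 = 2320
Net migration: 0–19 + 177 → 804; 20–39 + 70 → 961; 40–59 + 177 → 883; 60–79 + 110 → 1400; 80+ + 150 → 2470
→ [804, 961, 883, 1400, 2470]
After projecting period 4:
Births: 961 * 0.439 = 422  |  883 * 0.223 = 197 → 619
20–39: 804 * 0.948 = 762
40–59: 961 * 0.953 = 916
60–79: 883 * 0.952 = 841
80+: 1400 * 0.955 + 2470 * 0.555 = 1337 + 1371 = 2708
Net migration: 0–19 + 177 → 796; 20–39 + 70 → 832; 40–59 + 177 → 1093; 60–79 + 110 → 951; 80+ + 150 → 2858
→ [796, 832, 1093, 951, 2858]

2858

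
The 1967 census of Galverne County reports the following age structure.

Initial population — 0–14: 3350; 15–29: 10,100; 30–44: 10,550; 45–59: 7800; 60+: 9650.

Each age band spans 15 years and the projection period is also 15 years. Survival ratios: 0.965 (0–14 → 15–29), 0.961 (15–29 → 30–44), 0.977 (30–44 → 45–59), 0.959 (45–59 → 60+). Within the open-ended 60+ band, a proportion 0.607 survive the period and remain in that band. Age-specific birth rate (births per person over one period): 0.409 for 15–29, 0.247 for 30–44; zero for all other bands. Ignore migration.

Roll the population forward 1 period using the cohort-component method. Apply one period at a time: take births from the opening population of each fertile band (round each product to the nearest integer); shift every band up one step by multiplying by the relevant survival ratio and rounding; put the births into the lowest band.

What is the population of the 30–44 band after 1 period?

Period 1.
Births: 10100 × 0.409 = 4131  |  10550 × 0.247 = 2606 — total 6737
15–29: 3350 × 0.965 = 3233
30–44: 10100 × 0.961 = 9706
45–59: 10550 × 0.977 = 10307
60+: 7800 × 0.959 + 9650 × 0.607 = 7480 + 5858 = 13338
Giving 6737 / 3233 / 9706 / 10307 / 13338.

9706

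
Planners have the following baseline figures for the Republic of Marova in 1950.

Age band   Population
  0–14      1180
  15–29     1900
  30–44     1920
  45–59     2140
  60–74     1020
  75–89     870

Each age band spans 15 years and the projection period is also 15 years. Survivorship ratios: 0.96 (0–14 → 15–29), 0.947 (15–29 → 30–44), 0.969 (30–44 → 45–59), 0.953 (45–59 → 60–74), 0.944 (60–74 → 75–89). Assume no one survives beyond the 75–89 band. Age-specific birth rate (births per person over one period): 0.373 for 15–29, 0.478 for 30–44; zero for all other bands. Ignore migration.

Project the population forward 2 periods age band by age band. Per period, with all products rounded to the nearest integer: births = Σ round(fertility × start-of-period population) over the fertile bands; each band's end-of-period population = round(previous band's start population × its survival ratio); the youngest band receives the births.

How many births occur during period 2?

After projecting period 1:
Births: 1900 * 0.373 = 709, 1920 * 0.478 = 918 → total 1627
15–29: 1180 * 0.96 = 1133
30–44: 1900 * 0.947 = 1799
45–59: 1920 * 0.969 = 1860
60–74: 2140 * 0.953 = 2039
75–89: 1020 * 0.944 = 963
End of period: [1627, 1133, 1799, 1860, 2039, 963]
After projecting period 2:
Births: 1133 * 0.373 = 423, 1799 * 0.478 = 860 → total 1283
15–29: 1627 * 0.96 = 1562
30–44: 1133 * 0.947 = 1073
45–59: 1799 * 0.969 = 1743
60–74: 1860 * 0.953 = 1773
75–89: 2039 * 0.944 = 1925
End of period: [1283, 1562, 1073, 1743, 1773, 1925]

1283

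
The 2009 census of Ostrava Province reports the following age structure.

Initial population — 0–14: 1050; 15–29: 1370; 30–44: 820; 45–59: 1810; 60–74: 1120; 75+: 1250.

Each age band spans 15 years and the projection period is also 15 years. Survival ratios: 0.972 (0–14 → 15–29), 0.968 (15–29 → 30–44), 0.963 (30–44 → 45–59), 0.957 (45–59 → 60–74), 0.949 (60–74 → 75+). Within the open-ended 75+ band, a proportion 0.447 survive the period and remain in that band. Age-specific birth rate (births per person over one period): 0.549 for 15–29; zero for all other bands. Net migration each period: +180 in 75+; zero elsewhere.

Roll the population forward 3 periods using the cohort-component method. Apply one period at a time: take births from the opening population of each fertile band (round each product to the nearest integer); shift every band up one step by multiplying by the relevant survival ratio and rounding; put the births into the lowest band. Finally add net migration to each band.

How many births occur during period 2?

561

— Period 1 —
Births: 1370 × 0.549 = 752
15–29: 1050 × 0.972 = 1021
30–44: 1370 × 0.968 = 1326
45–59: 820 × 0.963 = 790
60–74: 1810 × 0.957 = 1732
75+: 1120 × 0.949 + 1250 × 0.447 = 1063 + 559 = 1622
Net migration: 75+ + 180 → 1802
Giving 752 / 1021 / 1326 / 790 / 1732 / 1802.
— Period 2 —
Births: 1021 × 0.549 = 561
15–29: 752 × 0.972 = 731
30–44: 1021 × 0.968 = 988
45–59: 1326 × 0.963 = 1277
60–74: 790 × 0.957 = 756
75+: 1732 × 0.949 + 1802 × 0.447 = 1644 + 805 = 2449
Net migration: 75+ + 180 → 2629
Giving 561 / 731 / 988 / 1277 / 756 / 2629.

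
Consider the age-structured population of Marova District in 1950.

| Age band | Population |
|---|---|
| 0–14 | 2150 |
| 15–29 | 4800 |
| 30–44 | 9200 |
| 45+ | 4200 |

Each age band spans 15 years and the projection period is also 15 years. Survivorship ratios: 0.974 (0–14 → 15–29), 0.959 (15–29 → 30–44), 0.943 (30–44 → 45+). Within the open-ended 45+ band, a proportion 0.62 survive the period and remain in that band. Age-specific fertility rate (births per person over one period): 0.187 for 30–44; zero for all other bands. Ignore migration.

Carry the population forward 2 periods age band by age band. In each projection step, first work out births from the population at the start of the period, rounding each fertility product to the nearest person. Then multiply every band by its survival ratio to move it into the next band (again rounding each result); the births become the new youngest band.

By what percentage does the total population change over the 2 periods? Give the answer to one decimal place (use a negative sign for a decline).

Let group 1 be 0–14 through group 4 = 45+.
Period 1:
Births: 9200 * 0.187 = 1720
Group 2: 2150 * 0.974 = 2094
Group 3: 4800 * 0.959 = 4603
Group 4: 9200 * 0.943 + 4200 * 0.62 = 8676 + 2604 = 11280
End of period: [1720, 2094, 4603, 11280]
Period 2:
Births: 4603 * 0.187 = 861
Group 2: 1720 * 0.974 = 1675
Group 3: 2094 * 0.959 = 2008
Group 4: 4603 * 0.943 + 11280 * 0.62 = 4341 + 6994 = 11335
End of period: [861, 1675, 2008, 11335]
Total: 20350 → 15879; change = -4471; percentage change = -22.0%

-22.0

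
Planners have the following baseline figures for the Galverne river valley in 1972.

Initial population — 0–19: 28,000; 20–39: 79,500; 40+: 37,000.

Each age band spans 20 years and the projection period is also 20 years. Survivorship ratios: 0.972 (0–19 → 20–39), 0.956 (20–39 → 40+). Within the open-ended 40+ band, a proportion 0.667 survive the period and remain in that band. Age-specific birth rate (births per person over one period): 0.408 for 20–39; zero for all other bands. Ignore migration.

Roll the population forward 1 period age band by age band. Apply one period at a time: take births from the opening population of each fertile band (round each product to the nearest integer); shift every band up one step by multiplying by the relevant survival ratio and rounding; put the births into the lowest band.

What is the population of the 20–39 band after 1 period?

27216

Period 1.
Births: 79500 * 0.408 = 32436
20–39: 28000 * 0.972 = 27216
40+: 79500 * 0.956 + 37000 * 0.667 = 76002 + 24679 = 100681
Giving 32436 / 27216 / 100681.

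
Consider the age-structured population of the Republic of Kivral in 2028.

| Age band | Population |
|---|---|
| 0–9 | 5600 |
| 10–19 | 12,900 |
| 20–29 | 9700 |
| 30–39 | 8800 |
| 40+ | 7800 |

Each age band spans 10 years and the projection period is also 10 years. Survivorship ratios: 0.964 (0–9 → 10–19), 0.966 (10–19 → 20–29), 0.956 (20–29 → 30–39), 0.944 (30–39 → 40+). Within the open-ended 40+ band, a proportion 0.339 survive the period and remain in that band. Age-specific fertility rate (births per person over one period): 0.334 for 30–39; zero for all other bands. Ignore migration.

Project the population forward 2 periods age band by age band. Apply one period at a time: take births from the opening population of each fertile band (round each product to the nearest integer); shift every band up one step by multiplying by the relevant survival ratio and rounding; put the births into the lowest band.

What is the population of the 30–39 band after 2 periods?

Let band 1 be 0–9 through band 5 = 40+.
After projecting period 1:
Births: 8800 × 0.334 = 2939
Band 2: 5600 × 0.964 = 5398
Band 3: 12900 × 0.966 = 12461
Band 4: 9700 × 0.956 = 9273
Band 5: 8800 × 0.944 + 7800 × 0.339 = 8307 + 2644 = 10951
Giving 2939 / 5398 / 12461 / 9273 / 10951.
After projecting period 2:
Births: 9273 × 0.334 = 3097
Band 2: 2939 × 0.964 = 2833
Band 3: 5398 × 0.966 = 5214
Band 4: 12461 × 0.956 = 11913
Band 5: 9273 × 0.944 + 10951 × 0.339 = 8754 + 3712 = 12466
Giving 3097 / 2833 / 5214 / 11913 / 12466.

11913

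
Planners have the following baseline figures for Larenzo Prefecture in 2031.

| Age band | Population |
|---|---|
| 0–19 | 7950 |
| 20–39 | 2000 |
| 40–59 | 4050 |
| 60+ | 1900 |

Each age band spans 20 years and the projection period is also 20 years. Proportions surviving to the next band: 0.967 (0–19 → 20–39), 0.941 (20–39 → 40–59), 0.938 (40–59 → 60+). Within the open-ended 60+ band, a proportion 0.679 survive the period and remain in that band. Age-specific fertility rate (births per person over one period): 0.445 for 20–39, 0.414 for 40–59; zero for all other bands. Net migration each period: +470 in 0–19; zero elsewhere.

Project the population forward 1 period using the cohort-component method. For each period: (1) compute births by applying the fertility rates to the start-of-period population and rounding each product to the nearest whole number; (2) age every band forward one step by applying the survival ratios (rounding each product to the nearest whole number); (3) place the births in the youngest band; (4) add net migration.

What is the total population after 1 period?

Period 1:
Births: 2000 × 0.445 = 890, 4050 × 0.414 = 1677 ⇒ total 2567
20–39: 7950 × 0.967 = 7688
40–59: 2000 × 0.941 = 1882
60+: 4050 × 0.938 + 1900 × 0.679 = 3799 + 1290 = 5089
Net migration: 0–19 + 470 → 3037
→ [3037, 7688, 1882, 5089]
Total after period 1: 3037 + 7688 + 1882 + 5089 = 17696

17696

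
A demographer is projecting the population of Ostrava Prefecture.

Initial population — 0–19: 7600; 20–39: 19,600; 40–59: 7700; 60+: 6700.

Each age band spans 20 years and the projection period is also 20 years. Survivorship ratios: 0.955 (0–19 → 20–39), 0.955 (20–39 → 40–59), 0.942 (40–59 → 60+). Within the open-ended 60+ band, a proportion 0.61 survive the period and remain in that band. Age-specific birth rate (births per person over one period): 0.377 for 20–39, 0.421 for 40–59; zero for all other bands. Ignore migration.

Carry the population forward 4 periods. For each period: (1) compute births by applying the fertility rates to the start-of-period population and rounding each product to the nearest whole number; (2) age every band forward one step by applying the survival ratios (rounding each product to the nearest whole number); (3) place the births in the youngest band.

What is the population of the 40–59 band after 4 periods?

Call the bands 1 to 4, youngest first.
— Period 1 —
Births: 19600 × 0.377 = 7389 ; 7700 × 0.421 = 3242 ⇒ total 10631
Band 2: 7600 × 0.955 = 7258
Band 3: 19600 × 0.955 = 18718
Band 4: 7700 × 0.942 + 6700 × 0.61 = 7253 + 4087 = 11340
Giving 10631 / 7258 / 18718 / 11340.
— Period 2 —
Births: 7258 × 0.377 = 2736 ; 18718 × 0.421 = 7880 ⇒ total 10616
Band 2: 10631 × 0.955 = 10153
Band 3: 7258 × 0.955 = 6931
Band 4: 18718 × 0.942 + 11340 × 0.61 = 17632 + 6917 = 24549
Giving 10616 / 10153 / 6931 / 24549.
— Period 3 —
Births: 10153 × 0.377 = 3828 ; 6931 × 0.421 = 2918 ⇒ total 6746
Band 2: 10616 × 0.955 = 10138
Band 3: 10153 × 0.955 = 9696
Band 4: 6931 × 0.942 + 24549 × 0.61 = 6529 + 14975 = 21504
Giving 6746 / 10138 / 9696 / 21504.
— Period 4 —
Births: 10138 × 0.377 = 3822 ; 9696 × 0.421 = 4082 ⇒ total 7904
Band 2: 6746 × 0.955 = 6442
Band 3: 10138 × 0.955 = 9682
Band 4: 9696 × 0.942 + 21504 × 0.61 = 9134 + 13117 = 22251
Giving 7904 / 6442 / 9682 / 22251.

9682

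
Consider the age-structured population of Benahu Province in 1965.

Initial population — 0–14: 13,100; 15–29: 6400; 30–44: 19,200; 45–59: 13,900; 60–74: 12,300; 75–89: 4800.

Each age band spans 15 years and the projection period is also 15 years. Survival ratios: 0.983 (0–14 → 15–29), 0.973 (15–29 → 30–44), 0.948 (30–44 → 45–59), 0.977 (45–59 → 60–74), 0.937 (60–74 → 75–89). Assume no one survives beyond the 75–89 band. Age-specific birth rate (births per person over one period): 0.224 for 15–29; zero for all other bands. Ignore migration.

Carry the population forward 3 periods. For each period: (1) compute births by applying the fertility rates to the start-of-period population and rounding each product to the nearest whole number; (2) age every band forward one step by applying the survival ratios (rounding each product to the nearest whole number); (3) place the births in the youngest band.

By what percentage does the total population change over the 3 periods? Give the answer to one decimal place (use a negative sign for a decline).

-44.3

(Groups numbered youngest = 1 to oldest = 6.)
— Period 1 —
Births: 6400 × 0.224 = 1434
Group 2: 13100 × 0.983 = 12877
Group 3: 6400 × 0.973 = 6227
Group 4: 19200 × 0.948 = 18202
Group 5: 13900 × 0.977 = 13580
Group 6: 12300 × 0.937 = 11525
End of period: [1434, 12877, 6227, 18202, 13580, 11525]
— Period 2 —
Births: 12877 × 0.224 = 2884
Group 2: 1434 × 0.983 = 1410
Group 3: 12877 × 0.973 = 12529
Group 4: 6227 × 0.948 = 5903
Group 5: 18202 × 0.977 = 17783
Group 6: 13580 × 0.937 = 12724
End of period: [2884, 1410, 12529, 5903, 17783, 12724]
— Period 3 —
Births: 1410 × 0.224 = 316
Group 2: 2884 × 0.983 = 2835
Group 3: 1410 × 0.973 = 1372
Group 4: 12529 × 0.948 = 11877
Group 5: 5903 × 0.977 = 5767
Group 6: 17783 × 0.937 = 16663
End of period: [316, 2835, 1372, 11877, 5767, 16663]
Total: 69700 → 38830; change = -30870; percentage change = -44.3%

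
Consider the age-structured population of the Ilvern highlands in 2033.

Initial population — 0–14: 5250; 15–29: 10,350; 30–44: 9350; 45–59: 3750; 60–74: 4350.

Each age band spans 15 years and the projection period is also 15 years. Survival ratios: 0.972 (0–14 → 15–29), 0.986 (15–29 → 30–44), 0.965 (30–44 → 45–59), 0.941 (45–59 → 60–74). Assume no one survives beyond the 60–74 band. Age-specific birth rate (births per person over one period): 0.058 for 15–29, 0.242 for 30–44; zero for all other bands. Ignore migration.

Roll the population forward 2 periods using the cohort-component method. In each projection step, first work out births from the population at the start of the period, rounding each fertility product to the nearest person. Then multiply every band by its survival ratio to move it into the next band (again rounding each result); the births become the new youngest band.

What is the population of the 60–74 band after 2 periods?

Period 1:
Births: 10350 * 0.058 = 600  |  9350 * 0.242 = 2263 → total 2863
15–29: 5250 * 0.972 = 5103
30–44: 10350 * 0.986 = 10205
45–59: 9350 * 0.965 = 9023
60–74: 3750 * 0.941 = 3529
Population now: 0–14=2863, 15–29=5103, 30–44=10205, 45–59=9023, 60–74=3529
Period 2:
Births: 5103 * 0.058 = 296  |  10205 * 0.242 = 2470 → total 2766
15–29: 2863 * 0.972 = 2783
30–44: 5103 * 0.986 = 5032
45–59: 10205 * 0.965 = 9848
60–74: 9023 * 0.941 = 8491
Population now: 0–14=2766, 15–29=2783, 30–44=5032, 45–59=9848, 60–74=8491

8491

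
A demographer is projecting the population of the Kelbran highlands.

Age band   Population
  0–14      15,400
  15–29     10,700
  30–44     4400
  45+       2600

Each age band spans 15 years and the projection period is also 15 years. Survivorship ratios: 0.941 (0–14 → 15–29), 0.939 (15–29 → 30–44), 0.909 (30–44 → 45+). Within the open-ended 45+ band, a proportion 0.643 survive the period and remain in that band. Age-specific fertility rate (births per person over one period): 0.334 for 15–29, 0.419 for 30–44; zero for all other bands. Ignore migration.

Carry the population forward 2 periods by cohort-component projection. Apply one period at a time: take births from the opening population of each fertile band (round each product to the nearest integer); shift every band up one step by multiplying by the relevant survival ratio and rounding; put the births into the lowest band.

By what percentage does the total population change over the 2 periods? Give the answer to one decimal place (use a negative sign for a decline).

Numbering the bands 1..4 from youngest to oldest:
Period 1.
Births: 10700 × 0.334 = 3574  |  4400 × 0.419 = 1844 → 5418
Band 2: 15400 × 0.941 = 14491
Band 3: 10700 × 0.939 = 10047
Band 4: 4400 × 0.909 + 2600 × 0.643 = 4000 + 1672 = 5672
→ [5418, 14491, 10047, 5672]
Period 2.
Births: 14491 × 0.334 = 4840  |  10047 × 0.419 = 4210 → 9050
Band 2: 5418 × 0.941 = 5098
Band 3: 14491 × 0.939 = 13607
Band 4: 10047 × 0.909 + 5672 × 0.643 = 9133 + 3647 = 12780
→ [9050, 5098, 13607, 12780]
Total: 33100 → 40535; change = 7435; percentage change = 22.5%

22.5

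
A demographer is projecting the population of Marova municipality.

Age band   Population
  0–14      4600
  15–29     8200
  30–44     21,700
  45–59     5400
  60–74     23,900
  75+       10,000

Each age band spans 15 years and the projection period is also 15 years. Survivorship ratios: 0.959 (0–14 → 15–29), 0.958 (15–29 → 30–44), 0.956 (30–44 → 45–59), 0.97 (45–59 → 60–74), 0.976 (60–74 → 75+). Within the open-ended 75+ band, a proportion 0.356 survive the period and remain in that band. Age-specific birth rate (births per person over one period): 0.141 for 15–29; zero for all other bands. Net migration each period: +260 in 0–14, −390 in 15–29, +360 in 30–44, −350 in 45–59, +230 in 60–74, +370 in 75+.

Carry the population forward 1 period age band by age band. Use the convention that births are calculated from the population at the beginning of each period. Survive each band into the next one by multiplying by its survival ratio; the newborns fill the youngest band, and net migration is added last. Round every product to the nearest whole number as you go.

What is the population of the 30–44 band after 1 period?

8216

Numbering the bands 1..6 from youngest to oldest:
Period 1.
Births: 8200 × 0.141 = 1156
Band 2: 4600 × 0.959 = 4411
Band 3: 8200 × 0.958 = 7856
Band 4: 21700 × 0.956 = 20745
Band 5: 5400 × 0.97 = 5238
Band 6: 23900 × 0.976 + 10000 × 0.356 = 23326 + 3560 = 26886
Net migration: Band 1 + 260 → 1416; Band 2 − 390 → 4021; Band 3 + 360 → 8216; Band 4 − 350 → 20395; Band 5 + 230 → 5468; Band 6 + 370 → 27256
Population now: 0–14=1416, 15–29=4021, 30–44=8216, 45–59=20395, 60–74=5468, 75+=27256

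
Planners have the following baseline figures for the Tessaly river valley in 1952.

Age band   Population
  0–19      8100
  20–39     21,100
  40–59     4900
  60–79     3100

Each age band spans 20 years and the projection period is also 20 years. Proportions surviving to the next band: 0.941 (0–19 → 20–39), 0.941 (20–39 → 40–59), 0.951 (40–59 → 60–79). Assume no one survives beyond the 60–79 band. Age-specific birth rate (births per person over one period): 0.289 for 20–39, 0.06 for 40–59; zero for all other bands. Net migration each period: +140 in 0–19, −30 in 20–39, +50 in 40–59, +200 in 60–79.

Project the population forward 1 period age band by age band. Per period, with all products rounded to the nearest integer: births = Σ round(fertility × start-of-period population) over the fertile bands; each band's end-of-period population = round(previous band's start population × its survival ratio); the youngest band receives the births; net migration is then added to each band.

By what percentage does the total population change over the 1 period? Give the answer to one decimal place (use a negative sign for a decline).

[period 1]
Births: 21100 * 0.289 = 6098 ; 4900 * 0.06 = 294 → 6392
20–39: 8100 * 0.941 = 7622
40–59: 21100 * 0.941 = 19855
60–79: 4900 * 0.951 = 4660
Net migration: 0–19 + 140 → 6532; 20–39 − 30 → 7592; 40–59 + 50 → 19905; 60–79 + 200 → 4860
Giving 6532 / 7592 / 19905 / 4860.
Total: 37200 → 38889; change = 1689; percentage change = 4.5%

4.5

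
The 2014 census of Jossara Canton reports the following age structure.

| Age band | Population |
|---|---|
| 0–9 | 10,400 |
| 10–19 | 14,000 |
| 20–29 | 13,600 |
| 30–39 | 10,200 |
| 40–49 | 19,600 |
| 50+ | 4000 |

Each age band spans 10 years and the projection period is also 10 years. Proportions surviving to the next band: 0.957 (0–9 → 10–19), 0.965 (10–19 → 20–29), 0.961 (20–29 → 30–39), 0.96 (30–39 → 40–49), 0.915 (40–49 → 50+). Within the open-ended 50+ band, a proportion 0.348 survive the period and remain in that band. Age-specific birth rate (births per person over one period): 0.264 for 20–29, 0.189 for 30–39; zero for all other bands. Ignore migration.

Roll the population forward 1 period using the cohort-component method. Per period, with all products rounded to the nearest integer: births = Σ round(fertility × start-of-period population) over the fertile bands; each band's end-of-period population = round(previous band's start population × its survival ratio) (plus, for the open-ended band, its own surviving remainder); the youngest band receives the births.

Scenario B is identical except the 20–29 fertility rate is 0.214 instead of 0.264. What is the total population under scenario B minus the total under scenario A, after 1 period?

Let group 1 be 0–9 through group 6 = 50+.
— Period 1 —
Births: 13600 * 0.264 = 3590, 10200 * 0.189 = 1928 → total 5518
Group 2: 10400 * 0.957 = 9953
Group 3: 14000 * 0.965 = 13510
Group 4: 13600 * 0.961 = 13070
Group 5: 10200 * 0.96 = 9792
Group 6: 19600 * 0.915 + 4000 * 0.348 = 17934 + 1392 = 19326
Giving 5518 / 9953 / 13510 / 13070 / 9792 / 19326.
Scenario A total after 1 period: 71169
Scenario B projection —
— Period 1 —
Births: 13600 * 0.214 = 2910, 10200 * 0.189 = 1928 → total 4838
Group 2: 10400 * 0.957 = 9953
Group 3: 14000 * 0.965 = 13510
Group 4: 13600 * 0.961 = 13070
Group 5: 10200 * 0.96 = 9792
Group 6: 19600 * 0.915 + 4000 * 0.348 = 17934 + 1392 = 19326
Giving 4838 / 9953 / 13510 / 13070 / 9792 / 19326.
Scenario B total after 1 period: 70489
Difference B − A = 70489 − 71169 = -680

-680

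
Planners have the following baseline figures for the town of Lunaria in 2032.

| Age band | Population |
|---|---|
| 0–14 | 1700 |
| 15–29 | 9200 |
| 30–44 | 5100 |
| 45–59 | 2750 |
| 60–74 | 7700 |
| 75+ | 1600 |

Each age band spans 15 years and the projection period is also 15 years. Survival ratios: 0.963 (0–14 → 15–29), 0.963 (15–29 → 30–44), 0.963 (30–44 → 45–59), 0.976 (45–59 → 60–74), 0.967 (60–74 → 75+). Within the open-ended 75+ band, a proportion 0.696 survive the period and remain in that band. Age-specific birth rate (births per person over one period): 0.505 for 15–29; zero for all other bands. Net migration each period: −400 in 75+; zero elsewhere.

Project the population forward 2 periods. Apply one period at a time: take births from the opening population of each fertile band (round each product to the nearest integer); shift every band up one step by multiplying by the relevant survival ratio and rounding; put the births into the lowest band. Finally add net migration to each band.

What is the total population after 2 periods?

28076

(Groups numbered youngest = 1 to oldest = 6.)
Period 1.
Births: 9200 × 0.505 = 4646
Group 2: 1700 × 0.963 = 1637
Group 3: 9200 × 0.963 = 8860
Group 4: 5100 × 0.963 = 4911
Group 5: 2750 × 0.976 = 2684
Group 6: 7700 × 0.967 + 1600 × 0.696 = 7446 + 1114 = 8560
Net migration: Group 6 − 400 → 8160
Population now: 0–14=4646, 15–29=1637, 30–44=8860, 45–59=4911, 60–74=2684, 75+=8160
Period 2.
Births: 1637 × 0.505 = 827
Group 2: 4646 × 0.963 = 4474
Group 3: 1637 × 0.963 = 1576
Group 4: 8860 × 0.963 = 8532
Group 5: 4911 × 0.976 = 4793
Group 6: 2684 × 0.967 + 8160 × 0.696 = 2595 + 5679 = 8274
Net migration: Group 6 − 400 → 7874
Population now: 0–14=827, 15–29=4474, 30–44=1576, 45–59=8532, 60–74=4793, 75+=7874
Total after period 2: 827 + 4474 + 1576 + 8532 + 4793 + 7874 = 28076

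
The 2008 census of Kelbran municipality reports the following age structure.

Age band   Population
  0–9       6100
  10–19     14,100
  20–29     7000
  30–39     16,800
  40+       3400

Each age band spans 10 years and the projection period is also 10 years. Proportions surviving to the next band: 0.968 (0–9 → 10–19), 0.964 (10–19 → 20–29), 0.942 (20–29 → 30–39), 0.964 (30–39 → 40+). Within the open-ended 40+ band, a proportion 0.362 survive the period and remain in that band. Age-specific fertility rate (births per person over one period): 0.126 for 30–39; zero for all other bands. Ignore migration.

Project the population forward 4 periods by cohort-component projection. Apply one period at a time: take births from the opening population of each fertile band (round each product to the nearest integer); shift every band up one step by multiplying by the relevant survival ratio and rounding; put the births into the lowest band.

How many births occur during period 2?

Numbering the bands 1..5 from youngest to oldest:
Period 1:
Births: 16800 * 0.126 = 2117
Band 2: 6100 * 0.968 = 5905
Band 3: 14100 * 0.964 = 13592
Band 4: 7000 * 0.942 = 6594
Band 5: 16800 * 0.964 + 3400 * 0.362 = 16195 + 1231 = 17426
→ [2117, 5905, 13592, 6594, 17426]
Period 2:
Births: 6594 * 0.126 = 831
Band 2: 2117 * 0.968 = 2049
Band 3: 5905 * 0.964 = 5692
Band 4: 13592 * 0.942 = 12804
Band 5: 6594 * 0.964 + 17426 * 0.362 = 6357 + 6308 = 12665
→ [831, 2049, 5692, 12804, 12665]

831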